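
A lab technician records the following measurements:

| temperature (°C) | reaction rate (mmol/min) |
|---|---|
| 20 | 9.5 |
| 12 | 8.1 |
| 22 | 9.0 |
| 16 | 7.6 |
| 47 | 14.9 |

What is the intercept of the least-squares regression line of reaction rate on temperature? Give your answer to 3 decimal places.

4.919

n = 5, Σx = 117, Σy = 49.1, Σxy = 1307.1, Σx² = 3493
Sxx = Σx² − (Σx)²/n = 3493 − 2737.8 = 755.2
Sxy = Σxy − (Σx)(Σy)/n = 1307.1 − 1148.94 = 158.16
b = Sxy/Sxx = 158.16/755.2 = 0.209428
a = ȳ − b·x̄ = 9.82 − 0.209428·23.4 = 4.919386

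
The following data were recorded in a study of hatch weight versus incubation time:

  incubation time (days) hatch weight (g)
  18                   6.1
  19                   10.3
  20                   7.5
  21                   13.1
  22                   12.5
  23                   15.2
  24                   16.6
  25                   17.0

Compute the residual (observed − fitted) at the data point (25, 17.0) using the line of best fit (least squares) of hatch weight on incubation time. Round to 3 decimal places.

-0.717

n = 8, Σx = 172, Σy = 98.3, Σxy = 2178.6, Σx² = 3740
Sxx = Σx² − (Σx)²/n = 3740 − 3698 = 42
Sxy = Σxy − (Σx)(Σy)/n = 2178.6 − 2113.45 = 65.15
b = Sxy/Sxx = 65.15/42 = 1.551190
a = ȳ − b·x̄ = 12.2875 − 1.551190·21.5 = -21.063095
ŷ(25) = -21.063095 + 1.551190·25 = 17.716667
residual = y − ŷ = 17.0 − 17.716667 = -0.716667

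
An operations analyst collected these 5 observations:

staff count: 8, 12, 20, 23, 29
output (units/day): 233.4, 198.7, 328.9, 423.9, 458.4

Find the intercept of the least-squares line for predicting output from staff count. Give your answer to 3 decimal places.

n = 5, Σx = 92, Σy = 1643.3, Σxy = 33872.9, Σx² = 1978
Sxx = Σx² − (Σx)²/n = 1978 − 1692.8 = 285.2
Sxy = Σxy − (Σx)(Σy)/n = 33872.9 − 30236.72 = 3636.18
b = Sxy/Sxx = 3636.18/285.2 = 12.749579
a = ȳ − b·x̄ = 328.66 − 12.749579·18.4 = 94.067742

94.068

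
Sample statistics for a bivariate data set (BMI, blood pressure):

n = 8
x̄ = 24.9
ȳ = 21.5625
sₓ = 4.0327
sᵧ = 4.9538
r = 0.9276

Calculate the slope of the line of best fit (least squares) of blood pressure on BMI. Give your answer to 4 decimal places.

1.1395

b = r · sᵧ/sₓ = 0.9276 · 4.9538/4.0327 = 1.139471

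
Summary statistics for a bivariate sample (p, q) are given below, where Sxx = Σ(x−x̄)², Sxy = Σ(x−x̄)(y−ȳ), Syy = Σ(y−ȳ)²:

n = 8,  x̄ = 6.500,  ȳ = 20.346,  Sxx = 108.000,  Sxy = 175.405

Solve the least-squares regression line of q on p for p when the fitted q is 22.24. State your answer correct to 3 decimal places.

b = Sxy/Sxx = 175.405/108 = 1.624120
a = ȳ − b·x̄ = 20.346 − 1.624120·6.5 = 9.789218
Set a + b·x = 22.24: x = (22.24 − 9.789218) / 1.624120 = 7.666170

7.666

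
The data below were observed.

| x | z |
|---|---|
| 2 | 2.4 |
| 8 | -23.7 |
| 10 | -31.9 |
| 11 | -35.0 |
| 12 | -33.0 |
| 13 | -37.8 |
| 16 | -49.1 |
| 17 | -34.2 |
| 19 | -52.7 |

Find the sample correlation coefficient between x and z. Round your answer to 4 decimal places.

-0.9246

n = 9, Σx = 108, Σy = -295, Σxy = -4144.5, Σx² = 1508, Σy² = 11685.64
Sxx = Σx² − (Σx)²/n = 1508 − 1296 = 212
Sxy = Σxy − (Σx)(Σy)/n = -4144.5 − (-3540) = -604.5
Syy = Σy² − (Σy)²/n = 11685.64 − 9669.444444 = 2016.195556
r = Sxy/√(Sxx·Syy) = -604.5/√(427433.457778) = -604.5/653.783953 = -0.924617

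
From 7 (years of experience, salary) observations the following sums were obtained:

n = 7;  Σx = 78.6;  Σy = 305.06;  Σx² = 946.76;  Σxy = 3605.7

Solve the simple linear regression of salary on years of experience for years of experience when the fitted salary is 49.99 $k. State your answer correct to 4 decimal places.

13.5106

Sxx = Σx² − (Σx)²/n = 946.76 − 882.565714 = 64.194286
Sxy = Σxy − (Σx)(Σy)/n = 3605.7 − 3425.388 = 180.312
b = Sxy/Sxx = 180.312/64.194286 = 2.808848
a = ȳ − b·x̄ = 43.58 − 2.808848·11.228571 = 12.040648
Set a + b·x = 49.99: x = (49.99 − 12.040648) / 2.808848 = 13.510646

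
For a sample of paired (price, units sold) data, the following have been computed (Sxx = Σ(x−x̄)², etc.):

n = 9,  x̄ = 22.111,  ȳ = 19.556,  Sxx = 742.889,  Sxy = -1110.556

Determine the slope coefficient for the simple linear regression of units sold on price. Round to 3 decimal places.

-1.495

b = Sxy/Sxx = -1110.556/742.889 = -1.494915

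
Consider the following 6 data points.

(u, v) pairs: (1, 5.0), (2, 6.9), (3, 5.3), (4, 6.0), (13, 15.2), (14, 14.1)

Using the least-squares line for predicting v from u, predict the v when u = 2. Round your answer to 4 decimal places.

5.5045

n = 6, Σx = 37, Σy = 52.5, Σxy = 453.7, Σx² = 395
Sxx = Σx² − (Σx)²/n = 395 − 228.166667 = 166.833333
Sxy = Σxy − (Σx)(Σy)/n = 453.7 − 323.75 = 129.95
b = Sxy/Sxx = 129.95/166.833333 = 0.778921
a = ȳ − b·x̄ = 8.75 − 0.778921·6.166667 = 3.946653
ŷ(2) = a + b·2 = 3.946653 + 0.778921·2 = 5.504496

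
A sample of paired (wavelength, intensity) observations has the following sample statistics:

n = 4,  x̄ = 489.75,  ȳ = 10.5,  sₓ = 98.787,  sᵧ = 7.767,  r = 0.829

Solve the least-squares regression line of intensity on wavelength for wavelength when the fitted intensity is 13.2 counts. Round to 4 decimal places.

531.1744

b = r · sᵧ/sₓ = 0.829 · 7.767/98.787 = 0.065179
a = ȳ − b·x̄ = 10.5 − 0.065179·489.75 = -21.421441
Set a + b·x = 13.2: x = (13.2 − (-21.421441)) / 0.065179 = 531.174352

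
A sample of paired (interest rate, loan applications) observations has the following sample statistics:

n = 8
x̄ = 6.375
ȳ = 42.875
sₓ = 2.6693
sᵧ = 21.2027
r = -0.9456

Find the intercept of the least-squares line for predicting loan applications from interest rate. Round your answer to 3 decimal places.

90.758

b = r · sᵧ/sₓ = -0.9456 · 21.2027/2.6693 = -7.511060
a = ȳ − b·x̄ = 42.875 − (-7.511060)·6.375 = 90.758009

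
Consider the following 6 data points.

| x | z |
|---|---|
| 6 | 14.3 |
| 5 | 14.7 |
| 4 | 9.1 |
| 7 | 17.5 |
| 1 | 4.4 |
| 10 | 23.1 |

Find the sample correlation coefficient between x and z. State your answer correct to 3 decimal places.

n = 6, Σx = 33, Σy = 83.1, Σxy = 553.6, Σx² = 227, Σy² = 1362.61
Sxx = Σx² − (Σx)²/n = 227 − 181.5 = 45.5
Sxy = Σxy − (Σx)(Σy)/n = 553.6 − 457.05 = 96.55
Syy = Σy² − (Σy)²/n = 1362.61 − 1150.935 = 211.675
r = Sxy/√(Sxx·Syy) = 96.55/√(9631.2125) = 96.55/98.138741 = 0.983811

0.984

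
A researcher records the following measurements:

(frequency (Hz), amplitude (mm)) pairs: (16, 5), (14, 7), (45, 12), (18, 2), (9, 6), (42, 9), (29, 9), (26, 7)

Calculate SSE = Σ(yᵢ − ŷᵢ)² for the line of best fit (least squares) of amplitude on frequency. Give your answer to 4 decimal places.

26.1245

n = 8, Σx = 199, Σy = 57, Σxy = 1629, Σx² = 6163, Σy² = 469
Sxx = Σx² − (Σx)²/n = 6163 − 4950.125 = 1212.875
Sxy = Σxy − (Σx)(Σy)/n = 1629 − 1417.875 = 211.125
Syy = Σy² − (Σy)²/n = 469 − 406.125 = 62.875
b = Sxy/Sxx = 211.125/1212.875 = 0.174070
SSE = Syy − b·Sxy = 62.875 − 0.174070·211.125 = 26.124498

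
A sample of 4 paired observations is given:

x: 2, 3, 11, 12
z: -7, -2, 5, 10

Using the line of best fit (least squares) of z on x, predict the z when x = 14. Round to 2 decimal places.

n = 4, Σx = 28, Σy = 6, Σxy = 155, Σx² = 278
Sxx = Σx² − (Σx)²/n = 278 − 196 = 82
Sxy = Σxy − (Σx)(Σy)/n = 155 − 42 = 113
b = Sxy/Sxx = 113/82 = 1.378049
a = ȳ − b·x̄ = 1.5 − 1.378049·7 = -8.146341
ŷ(14) = a + b·14 = -8.146341 + 1.378049·14 = 11.146341

11.15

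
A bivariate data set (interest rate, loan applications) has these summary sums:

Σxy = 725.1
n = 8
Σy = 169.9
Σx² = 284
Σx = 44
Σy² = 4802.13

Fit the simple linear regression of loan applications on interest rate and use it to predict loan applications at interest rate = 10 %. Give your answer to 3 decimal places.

Sxx = Σx² − (Σx)²/n = 284 − 242 = 42
Sxy = Σxy − (Σx)(Σy)/n = 725.1 − 934.45 = -209.35
b = Sxy/Sxx = -209.35/42 = -4.984524
a = ȳ − b·x̄ = 21.2375 − (-4.984524)·5.5 = 48.652381
ŷ(10) = a + b·10 = 48.652381 + (-4.984524)·10 = -1.192857

-1.193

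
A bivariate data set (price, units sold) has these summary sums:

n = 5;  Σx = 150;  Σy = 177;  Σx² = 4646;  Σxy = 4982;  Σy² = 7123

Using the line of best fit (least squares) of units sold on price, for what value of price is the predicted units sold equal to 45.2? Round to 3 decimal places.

25.638

Sxx = Σx² − (Σx)²/n = 4646 − 4500 = 146
Sxy = Σxy − (Σx)(Σy)/n = 4982 − 5310 = -328
b = Sxy/Sxx = -328/146 = -2.246575
a = ȳ − b·x̄ = 35.4 − (-2.246575)·30 = 102.797260
Set a + b·x = 45.2: x = (45.2 − 102.797260) / (-2.246575) = 25.637805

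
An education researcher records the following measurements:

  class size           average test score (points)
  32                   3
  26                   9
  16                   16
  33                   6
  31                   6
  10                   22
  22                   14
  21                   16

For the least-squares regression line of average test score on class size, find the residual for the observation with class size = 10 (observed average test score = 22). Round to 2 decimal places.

n = 8, Σx = 191, Σy = 92, Σxy = 1834, Σx² = 5031
Sxx = Σx² − (Σx)²/n = 5031 − 4560.125 = 470.875
Sxy = Σxy − (Σx)(Σy)/n = 1834 − 2196.5 = -362.5
b = Sxy/Sxx = -362.5/470.875 = -0.769843
a = ȳ − b·x̄ = 11.5 − (-0.769843)·23.875 = 29.880011
ŷ(10) = 29.880011 + (-0.769843)·10 = 22.181577
residual = y − ŷ = 22 − 22.181577 = -0.181577

-0.18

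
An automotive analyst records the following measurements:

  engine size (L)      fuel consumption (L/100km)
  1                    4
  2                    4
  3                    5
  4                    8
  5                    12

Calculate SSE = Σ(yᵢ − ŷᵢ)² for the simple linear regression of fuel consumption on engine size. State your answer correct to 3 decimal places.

7.200

n = 5, Σx = 15, Σy = 33, Σxy = 119, Σx² = 55, Σy² = 265
Sxx = Σx² − (Σx)²/n = 55 − 45 = 10
Sxy = Σxy − (Σx)(Σy)/n = 119 − 99 = 20
Syy = Σy² − (Σy)²/n = 265 − 217.8 = 47.2
b = Sxy/Sxx = 20/10 = 2
SSE = Syy − b·Sxy = 47.2 − 2·20 = 7.2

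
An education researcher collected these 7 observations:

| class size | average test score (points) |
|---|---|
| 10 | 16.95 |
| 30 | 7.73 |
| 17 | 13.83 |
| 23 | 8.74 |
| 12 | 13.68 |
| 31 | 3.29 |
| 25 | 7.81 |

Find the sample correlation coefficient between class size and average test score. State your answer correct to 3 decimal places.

n = 7, Σx = 148, Σy = 72.03, Σxy = 1298.93, Σx² = 3548, Σy² = 873.6745
Sxx = Σx² − (Σx)²/n = 3548 − 3129.142857 = 418.857143
Sxy = Σxy − (Σx)(Σy)/n = 1298.93 − 1522.92 = -223.99
Syy = Σy² − (Σy)²/n = 873.6745 − 741.1887 = 132.4858
r = Sxy/√(Sxx·Syy) = -223.99/√(55492.623657) = -223.99/235.568724 = -0.950848

-0.951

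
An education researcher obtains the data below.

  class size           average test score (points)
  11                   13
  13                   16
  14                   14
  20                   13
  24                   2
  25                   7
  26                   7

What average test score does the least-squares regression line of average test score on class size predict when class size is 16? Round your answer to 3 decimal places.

12.269

n = 7, Σx = 133, Σy = 72, Σxy = 1212, Σx² = 2763
Sxx = Σx² − (Σx)²/n = 2763 − 2527 = 236
Sxy = Σxy − (Σx)(Σy)/n = 1212 − 1368 = -156
b = Sxy/Sxx = -156/236 = -0.661017
a = ȳ − b·x̄ = 10.285714 − (-0.661017)·19 = 22.845036
ŷ(16) = a + b·16 = 22.845036 + (-0.661017)·16 = 12.268765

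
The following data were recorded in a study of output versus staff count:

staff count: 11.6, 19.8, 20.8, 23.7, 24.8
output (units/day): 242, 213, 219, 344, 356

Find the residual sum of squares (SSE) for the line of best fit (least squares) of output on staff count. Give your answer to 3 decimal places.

n = 5, Σx = 100.7, Σy = 1374, Σxy = 28561.4, Σx² = 2135.97, Σy² = 396966
Sxx = Σx² − (Σx)²/n = 2135.97 − 2028.098 = 107.872
Sxy = Σxy − (Σx)(Σy)/n = 28561.4 − 27672.36 = 889.04
Syy = Σy² − (Σy)²/n = 396966 − 377575.2 = 19390.8
b = Sxy/Sxx = 889.04/107.872 = 8.241620
SSE = Syy − b·Sxy = 19390.8 − 8.241620·889.04 = 12063.670424

12063.670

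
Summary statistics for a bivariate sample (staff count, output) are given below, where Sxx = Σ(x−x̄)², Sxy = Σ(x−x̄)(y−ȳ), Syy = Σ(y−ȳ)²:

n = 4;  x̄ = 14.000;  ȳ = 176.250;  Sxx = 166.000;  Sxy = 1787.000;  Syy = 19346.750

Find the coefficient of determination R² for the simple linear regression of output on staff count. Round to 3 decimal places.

0.994

R² = Sxy²/(Sxx·Syy) = (1787)²/(166·19346.75) = 0.994336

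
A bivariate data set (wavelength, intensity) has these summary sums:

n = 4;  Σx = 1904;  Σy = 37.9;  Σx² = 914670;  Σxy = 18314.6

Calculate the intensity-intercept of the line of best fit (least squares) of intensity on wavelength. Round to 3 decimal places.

-6.126

Sxx = Σx² − (Σx)²/n = 914670 − 906304 = 8366
Sxy = Σxy − (Σx)(Σy)/n = 18314.6 − 18040.4 = 274.2
b = Sxy/Sxx = 274.2/8366 = 0.032776
a = ȳ − b·x̄ = 9.475 − 0.032776·476 = -6.126148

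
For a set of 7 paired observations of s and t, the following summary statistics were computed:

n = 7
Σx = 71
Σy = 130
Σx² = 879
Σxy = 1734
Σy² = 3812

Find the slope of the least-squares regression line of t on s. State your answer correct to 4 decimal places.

Sxx = Σx² − (Σx)²/n = 879 − 720.142857 = 158.857143
Sxy = Σxy − (Σx)(Σy)/n = 1734 − 1318.571429 = 415.428571
b = Sxy/Sxx = 415.428571/158.857143 = 2.615108

2.6151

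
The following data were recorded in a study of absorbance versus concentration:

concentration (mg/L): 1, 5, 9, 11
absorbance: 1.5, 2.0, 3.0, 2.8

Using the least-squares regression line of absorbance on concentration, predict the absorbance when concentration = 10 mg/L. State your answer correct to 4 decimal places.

2.8500

n = 4, Σx = 26, Σy = 9.3, Σxy = 69.3, Σx² = 228
Sxx = Σx² − (Σx)²/n = 228 − 169 = 59
Sxy = Σxy − (Σx)(Σy)/n = 69.3 − 60.45 = 8.85
b = Sxy/Sxx = 8.85/59 = 0.15
a = ȳ − b·x̄ = 2.325 − 0.15·6.5 = 1.35
ŷ(10) = a + b·10 = 1.35 + 0.15·10 = 2.85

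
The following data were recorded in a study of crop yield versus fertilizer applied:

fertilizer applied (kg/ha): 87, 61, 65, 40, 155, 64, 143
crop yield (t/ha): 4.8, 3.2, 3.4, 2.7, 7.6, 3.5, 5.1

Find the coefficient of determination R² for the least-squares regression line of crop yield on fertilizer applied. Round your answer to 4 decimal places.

n = 7, Σx = 615, Σy = 30.3, Σxy = 3073.1, Σx² = 65685, Σy² = 148.15
Sxx = Σx² − (Σx)²/n = 65685 − 54032.142857 = 11652.857143
Sxy = Σxy − (Σx)(Σy)/n = 3073.1 − 2662.071429 = 411.028571
Syy = Σy² − (Σy)²/n = 148.15 − 131.155714 = 16.994286
R² = Sxy²/(Sxx·Syy) = (411.028571)²/(11652.857143·16.994286) = 0.853117

0.8531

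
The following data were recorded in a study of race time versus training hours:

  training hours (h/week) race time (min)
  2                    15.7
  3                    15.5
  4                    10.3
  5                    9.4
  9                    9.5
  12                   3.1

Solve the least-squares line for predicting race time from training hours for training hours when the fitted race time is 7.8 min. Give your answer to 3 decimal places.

8.385

n = 6, Σx = 35, Σy = 63.5, Σxy = 288.8, Σx² = 279
Sxx = Σx² − (Σx)²/n = 279 − 204.166667 = 74.833333
Sxy = Σxy − (Σx)(Σy)/n = 288.8 − 370.416667 = -81.616667
b = Sxy/Sxx = -81.616667/74.833333 = -1.090646
a = ȳ − b·x̄ = 10.583333 − (-1.090646)·5.833333 = 16.945434
Set a + b·x = 7.8: x = (7.8 − 16.945434) / (-1.090646) = 8.385338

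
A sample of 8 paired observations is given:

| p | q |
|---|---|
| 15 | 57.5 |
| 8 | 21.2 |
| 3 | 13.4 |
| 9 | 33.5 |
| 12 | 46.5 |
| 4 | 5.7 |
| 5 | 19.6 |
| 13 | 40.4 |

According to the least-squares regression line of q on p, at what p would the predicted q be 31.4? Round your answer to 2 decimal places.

n = 8, Σx = 69, Σy = 237.8, Σxy = 2577.8, Σx² = 733
Sxx = Σx² − (Σx)²/n = 733 − 595.125 = 137.875
Sxy = Σxy − (Σx)(Σy)/n = 2577.8 − 2051.025 = 526.775
b = Sxy/Sxx = 526.775/137.875 = 3.820671
a = ȳ − b·x̄ = 29.725 − 3.820671·8.625 = -3.228286
Set a + b·x = 31.4: x = (31.4 − (-3.228286)) / 3.820671 = 9.063405

9.06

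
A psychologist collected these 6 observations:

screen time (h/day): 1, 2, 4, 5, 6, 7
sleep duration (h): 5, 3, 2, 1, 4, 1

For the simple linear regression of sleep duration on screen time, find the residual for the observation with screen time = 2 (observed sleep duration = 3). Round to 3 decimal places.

n = 6, Σx = 25, Σy = 16, Σxy = 55, Σx² = 131
Sxx = Σx² − (Σx)²/n = 131 − 104.166667 = 26.833333
Sxy = Σxy − (Σx)(Σy)/n = 55 − 66.666667 = -11.666667
b = Sxy/Sxx = -11.666667/26.833333 = -0.434783
a = ȳ − b·x̄ = 2.666667 − (-0.434783)·4.166667 = 4.478261
ŷ(2) = 4.478261 + (-0.434783)·2 = 3.608696
residual = y − ŷ = 3 − 3.608696 = -0.608696

-0.609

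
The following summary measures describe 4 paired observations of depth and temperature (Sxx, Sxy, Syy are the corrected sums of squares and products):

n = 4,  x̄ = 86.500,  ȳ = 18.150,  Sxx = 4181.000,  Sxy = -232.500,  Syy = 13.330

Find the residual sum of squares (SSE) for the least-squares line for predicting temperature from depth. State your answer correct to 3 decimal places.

0.401

b = Sxy/Sxx = -232.5/4181 = -0.055609
SSE = Syy − b·Sxy = 13.33 − (-0.055609)·(-232.5) = 0.400976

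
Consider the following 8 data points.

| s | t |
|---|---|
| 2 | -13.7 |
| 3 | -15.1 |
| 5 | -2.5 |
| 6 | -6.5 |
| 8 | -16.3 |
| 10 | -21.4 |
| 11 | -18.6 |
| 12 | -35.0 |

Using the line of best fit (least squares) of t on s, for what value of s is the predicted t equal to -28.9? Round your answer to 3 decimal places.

14.257

n = 8, Σx = 57, Σy = -129.1, Σxy = -1093.2, Σx² = 503
Sxx = Σx² − (Σx)²/n = 503 − 406.125 = 96.875
Sxy = Σxy − (Σx)(Σy)/n = -1093.2 − (-919.8375) = -173.3625
b = Sxy/Sxx = -173.3625/96.875 = -1.789548
a = ȳ − b·x̄ = -16.1375 − (-1.789548)·7.125 = -3.386968
Set a + b·x = -28.9: x = (-28.9 − (-3.386968)) / (-1.789548) = 14.256688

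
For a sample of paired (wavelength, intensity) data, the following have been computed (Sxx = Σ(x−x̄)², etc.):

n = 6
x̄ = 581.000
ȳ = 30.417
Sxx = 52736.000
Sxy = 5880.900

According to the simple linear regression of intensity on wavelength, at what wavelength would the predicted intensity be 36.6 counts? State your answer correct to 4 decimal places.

636.4450

b = Sxy/Sxx = 5880.9/52736 = 0.111516
a = ȳ − b·x̄ = 30.417 − 0.111516·581 = -34.373710
Set a + b·x = 36.6: x = (36.6 − (-34.373710)) / 0.111516 = 636.445032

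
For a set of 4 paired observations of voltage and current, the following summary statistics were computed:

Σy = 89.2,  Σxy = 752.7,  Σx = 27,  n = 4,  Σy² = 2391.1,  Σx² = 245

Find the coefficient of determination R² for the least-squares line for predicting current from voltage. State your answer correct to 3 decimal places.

Sxx = Σx² − (Σx)²/n = 245 − 182.25 = 62.75
Sxy = Σxy − (Σx)(Σy)/n = 752.7 − 602.1 = 150.6
Syy = Σy² − (Σy)²/n = 2391.1 − 1989.16 = 401.94
R² = Sxy²/(Sxx·Syy) = (150.6)²/(62.75·401.94) = 0.899239

0.899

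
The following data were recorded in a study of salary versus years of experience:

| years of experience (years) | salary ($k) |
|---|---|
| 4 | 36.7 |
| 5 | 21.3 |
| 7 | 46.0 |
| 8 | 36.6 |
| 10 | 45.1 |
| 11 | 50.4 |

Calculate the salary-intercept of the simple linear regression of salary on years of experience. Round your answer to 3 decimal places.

n = 6, Σx = 45, Σy = 236.1, Σxy = 1873.5, Σx² = 375
Sxx = Σx² − (Σx)²/n = 375 − 337.5 = 37.5
Sxy = Σxy − (Σx)(Σy)/n = 1873.5 − 1770.75 = 102.75
b = Sxy/Sxx = 102.75/37.5 = 2.74
a = ȳ − b·x̄ = 39.35 − 2.74·7.5 = 18.8

18.800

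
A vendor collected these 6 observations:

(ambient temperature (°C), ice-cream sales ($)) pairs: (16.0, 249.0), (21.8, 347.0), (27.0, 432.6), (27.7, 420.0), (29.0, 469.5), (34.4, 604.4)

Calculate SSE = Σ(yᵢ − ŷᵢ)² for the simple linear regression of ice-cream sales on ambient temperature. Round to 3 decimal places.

2115.634

n = 6, Σx = 155.9, Σy = 2522.5, Σxy = 69269.66, Σx² = 4251.89, Σy² = 1131682.37
Sxx = Σx² − (Σx)²/n = 4251.89 − 4050.801667 = 201.088333
Sxy = Σxy − (Σx)(Σy)/n = 69269.66 − 65542.958333 = 3726.701667
Syy = Σy² − (Σy)²/n = 1131682.37 − 1060501.041667 = 71181.328333
b = Sxy/Sxx = 3726.701667/201.088333 = 18.532660
SSE = Syy − b·Sxy = 71181.328333 − 18.532660·3726.701667 = 2115.634257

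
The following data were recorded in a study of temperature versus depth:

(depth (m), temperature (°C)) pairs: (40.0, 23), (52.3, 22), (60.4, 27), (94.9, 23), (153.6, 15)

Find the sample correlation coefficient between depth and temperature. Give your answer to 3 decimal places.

-0.799

n = 5, Σx = 401.2, Σy = 110, Σxy = 8188.1, Σx² = 40582.42, Σy² = 2496
Sxx = Σx² − (Σx)²/n = 40582.42 − 32192.288 = 8390.132
Sxy = Σxy − (Σx)(Σy)/n = 8188.1 − 8826.4 = -638.3
Syy = Σy² − (Σy)²/n = 2496 − 2420 = 76
r = Sxy/√(Sxx·Syy) = -638.3/√(637650.032) = -638.3/798.529919 = -0.799344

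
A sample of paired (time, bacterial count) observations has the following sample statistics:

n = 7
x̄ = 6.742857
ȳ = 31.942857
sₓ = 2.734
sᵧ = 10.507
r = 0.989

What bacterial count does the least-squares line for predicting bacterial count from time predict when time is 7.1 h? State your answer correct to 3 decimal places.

33.300

b = r · sᵧ/sₓ = 0.989 · 10.507/2.734 = 3.800813
a = ȳ − b·x̄ = 31.942857 − 3.800813·6.742857 = 6.314518
ŷ(7.1) = a + b·7.1 = 6.314518 + 3.800813·7.1 = 33.300291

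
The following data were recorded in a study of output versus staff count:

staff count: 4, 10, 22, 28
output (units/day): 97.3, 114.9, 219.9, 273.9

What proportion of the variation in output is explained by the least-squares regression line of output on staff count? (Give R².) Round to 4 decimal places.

n = 4, Σx = 64, Σy = 706, Σxy = 14045.2, Σx² = 1384, Σy² = 146046.52
Sxx = Σx² − (Σx)²/n = 1384 − 1024 = 360
Sxy = Σxy − (Σx)(Σy)/n = 14045.2 − 11296 = 2749.2
Syy = Σy² − (Σy)²/n = 146046.52 − 124609 = 21437.52
R² = Sxy²/(Sxx·Syy) = (2749.2)²/(360·21437.52) = 0.979345

0.9793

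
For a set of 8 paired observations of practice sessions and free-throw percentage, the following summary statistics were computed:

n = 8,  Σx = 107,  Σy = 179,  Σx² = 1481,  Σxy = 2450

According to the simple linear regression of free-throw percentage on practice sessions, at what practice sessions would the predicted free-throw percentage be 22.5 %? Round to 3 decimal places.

13.487

Sxx = Σx² − (Σx)²/n = 1481 − 1431.125 = 49.875
Sxy = Σxy − (Σx)(Σy)/n = 2450 − 2394.125 = 55.875
b = Sxy/Sxx = 55.875/49.875 = 1.120301
a = ȳ − b·x̄ = 22.375 − 1.120301·13.375 = 7.390977
Set a + b·x = 22.5: x = (22.5 − 7.390977) / 1.120301 = 13.486577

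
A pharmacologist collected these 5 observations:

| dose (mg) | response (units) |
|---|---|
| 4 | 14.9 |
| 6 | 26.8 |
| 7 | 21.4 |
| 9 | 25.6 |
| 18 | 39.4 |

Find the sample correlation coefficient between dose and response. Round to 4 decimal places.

0.9303

n = 5, Σx = 44, Σy = 128.1, Σxy = 1309.8, Σx² = 506, Σy² = 3605.93
Sxx = Σx² − (Σx)²/n = 506 − 387.2 = 118.8
Sxy = Σxy − (Σx)(Σy)/n = 1309.8 − 1127.28 = 182.52
Syy = Σy² − (Σy)²/n = 3605.93 − 3281.922 = 324.008
r = Sxy/√(Sxx·Syy) = 182.52/√(38492.1504) = 182.52/196.194165 = 0.930303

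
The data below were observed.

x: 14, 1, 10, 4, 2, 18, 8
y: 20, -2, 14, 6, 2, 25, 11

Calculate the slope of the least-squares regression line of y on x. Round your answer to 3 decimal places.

1.516

n = 7, Σx = 57, Σy = 76, Σxy = 984, Σx² = 705
Sxx = Σx² − (Σx)²/n = 705 − 464.142857 = 240.857143
Sxy = Σxy − (Σx)(Σy)/n = 984 − 618.857143 = 365.142857
b = Sxy/Sxx = 365.142857/240.857143 = 1.516014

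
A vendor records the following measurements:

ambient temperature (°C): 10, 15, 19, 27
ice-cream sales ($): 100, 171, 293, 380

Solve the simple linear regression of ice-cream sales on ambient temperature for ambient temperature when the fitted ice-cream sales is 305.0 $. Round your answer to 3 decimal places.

n = 4, Σx = 71, Σy = 944, Σxy = 19392, Σx² = 1415
Sxx = Σx² − (Σx)²/n = 1415 − 1260.25 = 154.75
Sxy = Σxy − (Σx)(Σy)/n = 19392 − 16756 = 2636
b = Sxy/Sxx = 2636/154.75 = 17.033926
a = ȳ − b·x̄ = 236 − 17.033926·17.75 = -66.352181
Set a + b·x = 305.0: x = (305.0 − (-66.352181)) / 17.033926 = 21.800740

21.801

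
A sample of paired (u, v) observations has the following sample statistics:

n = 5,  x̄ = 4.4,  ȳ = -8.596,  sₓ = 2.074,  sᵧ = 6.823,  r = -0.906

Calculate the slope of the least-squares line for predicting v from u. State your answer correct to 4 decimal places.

-2.9805

b = r · sᵧ/sₓ = -0.906 · 6.823/2.074 = -2.980539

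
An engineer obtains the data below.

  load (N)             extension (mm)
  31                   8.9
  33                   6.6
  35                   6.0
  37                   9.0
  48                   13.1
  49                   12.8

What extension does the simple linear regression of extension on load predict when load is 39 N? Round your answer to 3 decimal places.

9.457

n = 6, Σx = 233, Σy = 56.4, Σxy = 2292.7, Σx² = 9349
Sxx = Σx² − (Σx)²/n = 9349 − 9048.166667 = 300.833333
Sxy = Σxy − (Σx)(Σy)/n = 2292.7 − 2190.2 = 102.5
b = Sxy/Sxx = 102.5/300.833333 = 0.340720
a = ȳ − b·x̄ = 9.4 − 0.340720·38.833333 = -3.831302
ŷ(39) = a + b·39 = -3.831302 + 0.340720·39 = 9.456787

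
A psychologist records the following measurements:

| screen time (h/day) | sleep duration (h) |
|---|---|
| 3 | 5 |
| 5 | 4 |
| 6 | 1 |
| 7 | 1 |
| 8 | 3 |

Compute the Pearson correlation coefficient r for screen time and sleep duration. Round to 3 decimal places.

-0.668

n = 5, Σx = 29, Σy = 14, Σxy = 72, Σx² = 183, Σy² = 52
Sxx = Σx² − (Σx)²/n = 183 − 168.2 = 14.8
Sxy = Σxy − (Σx)(Σy)/n = 72 − 81.2 = -9.2
Syy = Σy² − (Σy)²/n = 52 − 39.2 = 12.8
r = Sxy/√(Sxx·Syy) = -9.2/√(189.44) = -9.2/13.763720 = -0.668424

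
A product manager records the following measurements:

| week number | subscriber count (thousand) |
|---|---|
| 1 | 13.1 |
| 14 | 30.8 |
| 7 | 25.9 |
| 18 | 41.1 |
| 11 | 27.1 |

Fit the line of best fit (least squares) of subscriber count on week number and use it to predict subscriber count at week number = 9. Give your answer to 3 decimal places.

25.802

n = 5, Σx = 51, Σy = 138, Σxy = 1663.5, Σx² = 691
Sxx = Σx² − (Σx)²/n = 691 − 520.2 = 170.8
Sxy = Σxy − (Σx)(Σy)/n = 1663.5 − 1407.6 = 255.9
b = Sxy/Sxx = 255.9/170.8 = 1.498244
a = ȳ − b·x̄ = 27.6 − 1.498244·10.2 = 12.317916
ŷ(9) = a + b·9 = 12.317916 + 1.498244·9 = 25.802108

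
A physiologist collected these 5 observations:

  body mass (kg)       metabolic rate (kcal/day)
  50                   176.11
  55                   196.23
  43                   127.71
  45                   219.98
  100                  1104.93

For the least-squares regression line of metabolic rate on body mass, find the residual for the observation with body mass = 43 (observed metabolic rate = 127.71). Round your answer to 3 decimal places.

n = 5, Σx = 293, Σy = 1824.96, Σxy = 145481.78, Σx² = 19399
Sxx = Σx² − (Σx)²/n = 19399 − 17169.8 = 2229.2
Sxy = Σxy − (Σx)(Σy)/n = 145481.78 − 106942.656 = 38539.124
b = Sxy/Sxx = 38539.124/2229.2 = 17.288320
a = ȳ − b·x̄ = 364.992 − 17.288320·58.6 = -648.103580
ŷ(43) = -648.103580 + 17.288320·43 = 95.294201
residual = y − ŷ = 127.71 − 95.294201 = 32.415799

32.416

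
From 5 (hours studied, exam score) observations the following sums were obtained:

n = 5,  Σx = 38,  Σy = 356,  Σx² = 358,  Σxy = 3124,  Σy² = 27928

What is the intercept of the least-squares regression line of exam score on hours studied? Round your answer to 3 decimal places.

Sxx = Σx² − (Σx)²/n = 358 − 288.8 = 69.2
Sxy = Σxy − (Σx)(Σy)/n = 3124 − 2705.6 = 418.4
b = Sxy/Sxx = 418.4/69.2 = 6.046243
a = ȳ − b·x̄ = 71.2 − 6.046243·7.6 = 25.248555

25.249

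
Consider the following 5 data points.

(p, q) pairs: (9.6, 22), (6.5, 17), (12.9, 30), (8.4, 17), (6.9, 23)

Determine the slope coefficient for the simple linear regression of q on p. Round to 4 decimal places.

n = 5, Σx = 44.3, Σy = 109, Σxy = 1010.2, Σx² = 418.99
Sxx = Σx² − (Σx)²/n = 418.99 − 392.498 = 26.492
Sxy = Σxy − (Σx)(Σy)/n = 1010.2 − 965.74 = 44.46
b = Sxy/Sxx = 44.46/26.492 = 1.678242

1.6782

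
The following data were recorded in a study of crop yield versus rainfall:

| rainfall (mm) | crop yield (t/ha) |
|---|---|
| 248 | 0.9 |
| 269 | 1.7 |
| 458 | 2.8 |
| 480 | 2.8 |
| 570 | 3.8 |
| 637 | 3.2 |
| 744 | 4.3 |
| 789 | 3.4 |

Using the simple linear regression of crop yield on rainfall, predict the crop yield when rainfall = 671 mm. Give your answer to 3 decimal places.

n = 8, Σx = 4195, Σy = 22.9, Σxy = 13393.1, Σx² = 2480755
Sxx = Σx² − (Σx)²/n = 2480755 − 2199753.125 = 281001.875
Sxy = Σxy − (Σx)(Σy)/n = 13393.1 − 12008.1875 = 1384.9125
b = Sxy/Sxx = 1384.9125/281001.875 = 0.004928
a = ȳ − b·x̄ = 2.8625 − 0.004928·524.375 = 0.278128
ŷ(671) = a + b·671 = 0.278128 + 0.004928·671 = 3.585139

3.585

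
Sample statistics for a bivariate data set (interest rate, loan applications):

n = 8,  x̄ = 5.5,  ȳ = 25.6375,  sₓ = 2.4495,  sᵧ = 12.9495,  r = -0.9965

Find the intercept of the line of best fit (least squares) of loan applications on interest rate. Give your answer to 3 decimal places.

54.612

b = r · sᵧ/sₓ = -0.9965 · 12.9495/2.4495 = -5.268086
a = ȳ − b·x̄ = 25.6375 − (-5.268086)·5.5 = 54.611973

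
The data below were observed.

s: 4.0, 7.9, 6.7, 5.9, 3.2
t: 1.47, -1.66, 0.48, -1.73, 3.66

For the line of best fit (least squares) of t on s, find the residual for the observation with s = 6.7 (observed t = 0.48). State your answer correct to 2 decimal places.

n = 5, Σx = 27.7, Σy = 2.22, Σxy = -2.513, Σx² = 168.35
Sxx = Σx² − (Σx)²/n = 168.35 − 153.458 = 14.892
Sxy = Σxy − (Σx)(Σy)/n = -2.513 − 12.2988 = -14.8118
b = Sxy/Sxx = -14.8118/14.892 = -0.994615
a = ȳ − b·x̄ = 0.444 − (-0.994615)·5.54 = 5.954165
ŷ(6.7) = 5.954165 + (-0.994615)·6.7 = -0.709753
residual = y − ŷ = 0.48 − (-0.709753) = 1.189753

1.19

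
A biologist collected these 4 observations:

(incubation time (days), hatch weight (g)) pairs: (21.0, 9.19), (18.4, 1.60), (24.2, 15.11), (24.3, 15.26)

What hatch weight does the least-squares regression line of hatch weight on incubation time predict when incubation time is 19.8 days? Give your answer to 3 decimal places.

n = 4, Σx = 87.9, Σy = 41.16, Σxy = 958.91, Σx² = 1955.69
Sxx = Σx² − (Σx)²/n = 1955.69 − 1931.6025 = 24.0875
Sxy = Σxy − (Σx)(Σy)/n = 958.91 − 904.491 = 54.419
b = Sxy/Sxx = 54.419/24.0875 = 2.259222
a = ȳ − b·x̄ = 10.29 − 2.259222·21.975 = -39.356394
ŷ(19.8) = a + b·19.8 = -39.356394 + 2.259222·19.8 = 5.376193

5.376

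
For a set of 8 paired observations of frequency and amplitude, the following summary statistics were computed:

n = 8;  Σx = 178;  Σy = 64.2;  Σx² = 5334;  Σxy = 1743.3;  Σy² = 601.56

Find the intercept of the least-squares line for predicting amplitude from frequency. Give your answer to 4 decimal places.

Sxx = Σx² − (Σx)²/n = 5334 − 3960.5 = 1373.5
Sxy = Σxy − (Σx)(Σy)/n = 1743.3 − 1428.45 = 314.85
b = Sxy/Sxx = 314.85/1373.5 = 0.229232
a = ȳ − b·x̄ = 8.025 − 0.229232·22.25 = 2.924590

2.9246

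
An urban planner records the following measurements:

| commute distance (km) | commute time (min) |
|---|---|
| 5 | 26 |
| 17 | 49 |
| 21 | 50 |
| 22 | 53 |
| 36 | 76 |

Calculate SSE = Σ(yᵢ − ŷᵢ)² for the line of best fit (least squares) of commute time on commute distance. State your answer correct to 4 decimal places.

15.9349

n = 5, Σx = 101, Σy = 254, Σxy = 5915, Σx² = 2535, Σy² = 14162
Sxx = Σx² − (Σx)²/n = 2535 − 2040.2 = 494.8
Sxy = Σxy − (Σx)(Σy)/n = 5915 − 5130.8 = 784.2
Syy = Σy² − (Σy)²/n = 14162 − 12903.2 = 1258.8
b = Sxy/Sxx = 784.2/494.8 = 1.584883
SSE = Syy − b·Sxy = 1258.8 − 1.584883·784.2 = 15.934923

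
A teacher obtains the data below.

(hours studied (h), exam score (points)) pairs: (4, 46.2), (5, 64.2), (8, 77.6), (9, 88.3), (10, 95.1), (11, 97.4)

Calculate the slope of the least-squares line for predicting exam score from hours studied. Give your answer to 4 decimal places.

n = 6, Σx = 47, Σy = 468.8, Σxy = 3943.7, Σx² = 407
Sxx = Σx² − (Σx)²/n = 407 − 368.166667 = 38.833333
Sxy = Σxy − (Σx)(Σy)/n = 3943.7 − 3672.266667 = 271.433333
b = Sxy/Sxx = 271.433333/38.833333 = 6.989700

6.9897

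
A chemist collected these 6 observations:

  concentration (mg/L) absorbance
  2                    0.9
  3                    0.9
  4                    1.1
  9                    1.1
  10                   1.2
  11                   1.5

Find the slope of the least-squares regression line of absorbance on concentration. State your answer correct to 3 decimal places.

0.048

n = 6, Σx = 39, Σy = 6.7, Σxy = 47.3, Σx² = 331
Sxx = Σx² − (Σx)²/n = 331 − 253.5 = 77.5
Sxy = Σxy − (Σx)(Σy)/n = 47.3 − 43.55 = 3.75
b = Sxy/Sxx = 3.75/77.5 = 0.048387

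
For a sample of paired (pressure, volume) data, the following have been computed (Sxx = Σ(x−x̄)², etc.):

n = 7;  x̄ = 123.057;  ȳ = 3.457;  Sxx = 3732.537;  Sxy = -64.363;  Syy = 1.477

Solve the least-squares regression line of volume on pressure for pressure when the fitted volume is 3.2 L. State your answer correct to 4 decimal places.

137.9609

b = Sxy/Sxx = -64.363/3732.537 = -0.017244
a = ȳ − b·x̄ = 3.457 − (-0.017244)·123.057 = 5.578966
Set a + b·x = 3.2: x = (3.2 − 5.578966) / (-0.017244) = 137.960936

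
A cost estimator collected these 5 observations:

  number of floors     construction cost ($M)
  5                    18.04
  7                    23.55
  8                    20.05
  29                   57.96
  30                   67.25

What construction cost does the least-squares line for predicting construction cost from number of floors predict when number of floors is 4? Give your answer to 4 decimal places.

n = 5, Σx = 79, Σy = 186.85, Σxy = 4113.79, Σx² = 1879
Sxx = Σx² − (Σx)²/n = 1879 − 1248.2 = 630.8
Sxy = Σxy − (Σx)(Σy)/n = 4113.79 − 2952.23 = 1161.56
b = Sxy/Sxx = 1161.56/630.8 = 1.841408
a = ȳ − b·x̄ = 37.37 − 1.841408·15.8 = 8.275758
ŷ(4) = a + b·4 = 8.275758 + 1.841408·4 = 15.641389

15.6414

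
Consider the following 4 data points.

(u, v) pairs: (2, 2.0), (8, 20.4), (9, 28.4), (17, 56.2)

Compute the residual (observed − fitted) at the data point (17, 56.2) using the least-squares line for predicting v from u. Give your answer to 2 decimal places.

n = 4, Σx = 36, Σy = 107, Σxy = 1378.2, Σx² = 438
Sxx = Σx² − (Σx)²/n = 438 − 324 = 114
Sxy = Σxy − (Σx)(Σy)/n = 1378.2 − 963 = 415.2
b = Sxy/Sxx = 415.2/114 = 3.642105
a = ȳ − b·x̄ = 26.75 − 3.642105·9 = -6.028947
ŷ(17) = -6.028947 + 3.642105·17 = 55.886842
residual = y − ŷ = 56.2 − 55.886842 = 0.313158

0.31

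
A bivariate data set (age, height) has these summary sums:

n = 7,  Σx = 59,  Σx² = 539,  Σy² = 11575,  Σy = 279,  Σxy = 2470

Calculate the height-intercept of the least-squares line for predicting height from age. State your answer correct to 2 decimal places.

15.93

Sxx = Σx² − (Σx)²/n = 539 − 497.285714 = 41.714286
Sxy = Σxy − (Σx)(Σy)/n = 2470 − 2351.571429 = 118.428571
b = Sxy/Sxx = 118.428571/41.714286 = 2.839041
a = ȳ − b·x̄ = 39.857143 − 2.839041·8.428571 = 15.928082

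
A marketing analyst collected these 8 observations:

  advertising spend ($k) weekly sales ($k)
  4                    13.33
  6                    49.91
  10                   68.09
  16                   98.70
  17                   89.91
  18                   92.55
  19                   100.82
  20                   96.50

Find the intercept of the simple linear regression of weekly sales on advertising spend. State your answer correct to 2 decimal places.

n = 8, Σx = 110, Σy = 609.81, Σxy = 9652.83, Σx² = 1782
Sxx = Σx² − (Σx)²/n = 1782 − 1512.5 = 269.5
Sxy = Σxy − (Σx)(Σy)/n = 9652.83 − 8384.8875 = 1267.9425
b = Sxy/Sxx = 1267.9425/269.5 = 4.704796
a = ȳ − b·x̄ = 76.22625 − 4.704796·13.75 = 11.535306

11.54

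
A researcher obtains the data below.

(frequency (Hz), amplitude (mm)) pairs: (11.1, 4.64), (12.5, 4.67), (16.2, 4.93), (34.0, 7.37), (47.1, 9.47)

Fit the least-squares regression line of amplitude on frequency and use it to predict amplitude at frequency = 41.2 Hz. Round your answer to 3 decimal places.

n = 5, Σx = 120.9, Σy = 31.08, Σxy = 886.362, Σx² = 3916.31
Sxx = Σx² − (Σx)²/n = 3916.31 − 2923.362 = 992.948
Sxy = Σxy − (Σx)(Σy)/n = 886.362 − 751.5144 = 134.8476
b = Sxy/Sxx = 134.8476/992.948 = 0.135805
a = ȳ − b·x̄ = 6.216 − 0.135805·24.18 = 2.932228
ŷ(41.2) = a + b·41.2 = 2.932228 + 0.135805·41.2 = 8.527406

8.527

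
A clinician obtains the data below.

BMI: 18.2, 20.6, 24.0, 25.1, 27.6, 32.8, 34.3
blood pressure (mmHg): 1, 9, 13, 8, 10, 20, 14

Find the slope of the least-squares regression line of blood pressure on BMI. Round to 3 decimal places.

0.810

n = 7, Σx = 182.6, Σy = 75, Σxy = 2128.6, Σx² = 4975.7
Sxx = Σx² − (Σx)²/n = 4975.7 − 4763.251429 = 212.448571
Sxy = Σxy − (Σx)(Σy)/n = 2128.6 − 1956.428571 = 172.171429
b = Sxy/Sxx = 172.171429/212.448571 = 0.810415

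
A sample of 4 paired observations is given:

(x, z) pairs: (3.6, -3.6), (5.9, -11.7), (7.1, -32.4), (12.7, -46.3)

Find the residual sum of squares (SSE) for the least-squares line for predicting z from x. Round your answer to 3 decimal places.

n = 4, Σx = 29.3, Σy = -94, Σxy = -900.04, Σx² = 259.47, Σy² = 3343.3
Sxx = Σx² − (Σx)²/n = 259.47 − 214.6225 = 44.8475
Sxy = Σxy − (Σx)(Σy)/n = -900.04 − (-688.55) = -211.49
Syy = Σy² − (Σy)²/n = 3343.3 − 2209 = 1134.3
b = Sxy/Sxx = -211.49/44.8475 = -4.715759
SSE = Syy − b·Sxy = 1134.3 − (-4.715759)·(-211.49) = 136.964137

136.964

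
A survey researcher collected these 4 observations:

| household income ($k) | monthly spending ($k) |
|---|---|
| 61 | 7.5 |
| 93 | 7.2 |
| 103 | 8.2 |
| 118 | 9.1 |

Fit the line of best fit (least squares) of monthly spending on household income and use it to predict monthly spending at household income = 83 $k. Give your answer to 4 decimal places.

7.7200

n = 4, Σx = 375, Σy = 32, Σxy = 3045.5, Σx² = 36903
Sxx = Σx² − (Σx)²/n = 36903 − 35156.25 = 1746.75
Sxy = Σxy − (Σx)(Σy)/n = 3045.5 − 3000 = 45.5
b = Sxy/Sxx = 45.5/1746.75 = 0.026048
a = ȳ − b·x̄ = 8 − 0.026048·93.75 = 5.557965
ŷ(83) = a + b·83 = 5.557965 + 0.026048·83 = 7.719980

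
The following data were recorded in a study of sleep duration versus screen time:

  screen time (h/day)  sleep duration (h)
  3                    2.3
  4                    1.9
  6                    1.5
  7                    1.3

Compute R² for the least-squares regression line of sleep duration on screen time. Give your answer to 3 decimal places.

n = 4, Σx = 20, Σy = 7, Σxy = 32.6, Σx² = 110, Σy² = 12.84
Sxx = Σx² − (Σx)²/n = 110 − 100 = 10
Sxy = Σxy − (Σx)(Σy)/n = 32.6 − 35 = -2.4
Syy = Σy² − (Σy)²/n = 12.84 − 12.25 = 0.59
R² = Sxy²/(Sxx·Syy) = (-2.4)²/(10·0.59) = 0.976271

0.976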